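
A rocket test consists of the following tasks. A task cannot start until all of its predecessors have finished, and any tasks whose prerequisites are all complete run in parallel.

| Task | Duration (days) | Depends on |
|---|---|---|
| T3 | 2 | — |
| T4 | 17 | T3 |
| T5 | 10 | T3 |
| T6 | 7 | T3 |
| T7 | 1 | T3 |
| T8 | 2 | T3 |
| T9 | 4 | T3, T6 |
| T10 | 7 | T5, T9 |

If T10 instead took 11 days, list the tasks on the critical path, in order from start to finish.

T3, T6, T9, T10

Baseline: T3→T6→T9→T10 = 2+7+4+7 = 20 → 20 days.
T10 lies on that path, so at 11 days the path becomes 24 days.
That remains the longest chain; total 24 days.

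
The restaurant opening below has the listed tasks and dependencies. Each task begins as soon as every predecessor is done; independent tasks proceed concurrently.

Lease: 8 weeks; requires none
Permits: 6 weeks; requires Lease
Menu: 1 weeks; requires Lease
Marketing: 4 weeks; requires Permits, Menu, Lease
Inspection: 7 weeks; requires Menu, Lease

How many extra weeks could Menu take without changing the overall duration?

The longest chain is Lease→Permits→Marketing = 8+6+4 = 18; overall finish 18 weeks.
Longest path through Menu: 16 weeks (earliest finish 9, latest finish 11).
Float = 18 − 16 = 2.

2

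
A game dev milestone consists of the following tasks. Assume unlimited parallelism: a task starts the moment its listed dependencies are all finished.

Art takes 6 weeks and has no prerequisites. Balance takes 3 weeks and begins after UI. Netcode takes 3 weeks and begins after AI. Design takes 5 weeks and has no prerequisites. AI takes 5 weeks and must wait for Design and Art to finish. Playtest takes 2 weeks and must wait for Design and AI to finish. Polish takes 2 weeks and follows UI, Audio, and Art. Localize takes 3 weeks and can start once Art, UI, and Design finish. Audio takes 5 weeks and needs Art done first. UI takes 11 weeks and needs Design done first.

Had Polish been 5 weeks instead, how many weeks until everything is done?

21

As given, the longest chain is Design→UI→Balance = 5+11+3 = 19, so the finish is 19 weeks.
Polish is off the critical path — its longest chain is 18 weeks, giving 1 of slack.
New critical path: Design→UI→Polish = 5+11+5 = 21 ⇒ 21 weeks.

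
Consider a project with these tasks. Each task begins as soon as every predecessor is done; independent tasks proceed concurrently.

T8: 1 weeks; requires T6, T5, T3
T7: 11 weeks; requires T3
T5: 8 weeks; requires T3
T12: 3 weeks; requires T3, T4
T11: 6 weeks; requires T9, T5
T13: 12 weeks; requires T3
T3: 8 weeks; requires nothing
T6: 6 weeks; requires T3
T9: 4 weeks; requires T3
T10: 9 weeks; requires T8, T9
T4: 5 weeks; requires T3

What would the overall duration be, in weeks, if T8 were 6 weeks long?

Critical path before the change: T3→T5→T8→T10 = 8+8+1+9 = 26 giving 26 weeks.
Since T8 is critical, the +5 change carries straight to that chain (now 31 weeks).
The critical path is still T3→T5→T8→T10; finish is now 31 weeks.

31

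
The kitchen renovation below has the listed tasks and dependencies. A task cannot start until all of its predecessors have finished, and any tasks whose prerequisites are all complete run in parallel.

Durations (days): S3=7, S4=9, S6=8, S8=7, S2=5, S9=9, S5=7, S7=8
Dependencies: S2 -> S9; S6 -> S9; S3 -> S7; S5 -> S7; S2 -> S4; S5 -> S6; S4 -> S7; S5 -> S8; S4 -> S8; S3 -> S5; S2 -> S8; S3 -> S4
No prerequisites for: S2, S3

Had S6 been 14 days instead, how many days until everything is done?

37

As given, the longest chain is S3→S5→S6→S9 = 7+7+8+9 = 31, so the finish is 31 days.
Since S6 is critical, the +6 change carries straight to that chain (now 37 days).
The critical path is still S3→S5→S6→S9; finish is now 37 days.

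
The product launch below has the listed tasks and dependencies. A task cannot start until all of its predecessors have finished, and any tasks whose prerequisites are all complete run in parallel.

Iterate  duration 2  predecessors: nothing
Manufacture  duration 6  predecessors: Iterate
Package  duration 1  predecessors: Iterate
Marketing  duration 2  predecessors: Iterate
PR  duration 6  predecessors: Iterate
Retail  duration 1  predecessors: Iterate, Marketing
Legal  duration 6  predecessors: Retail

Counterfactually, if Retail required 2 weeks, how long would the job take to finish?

Baseline: Iterate→Marketing→Retail→Legal = 2+2+1+6 = 11 → 11 weeks.
Since Retail is critical, the +1 change carries straight to that chain (now 12 weeks).
The critical path is still Iterate→Marketing→Retail→Legal; finish is now 12 weeks.

12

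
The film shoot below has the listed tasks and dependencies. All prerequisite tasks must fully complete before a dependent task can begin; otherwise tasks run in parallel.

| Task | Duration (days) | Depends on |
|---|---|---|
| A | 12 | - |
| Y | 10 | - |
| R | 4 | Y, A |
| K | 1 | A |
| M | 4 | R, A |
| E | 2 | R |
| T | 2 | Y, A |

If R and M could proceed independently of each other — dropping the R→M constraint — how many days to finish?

18

With the dependency in place, A→R→M = 12+4+4 = 20 sets the finish at 20 days.
Without R→M, M's earliest start moves from 16 to 12.
The longest chain is now A→R→E = 12+4+2 = 18, so the job takes 18 days.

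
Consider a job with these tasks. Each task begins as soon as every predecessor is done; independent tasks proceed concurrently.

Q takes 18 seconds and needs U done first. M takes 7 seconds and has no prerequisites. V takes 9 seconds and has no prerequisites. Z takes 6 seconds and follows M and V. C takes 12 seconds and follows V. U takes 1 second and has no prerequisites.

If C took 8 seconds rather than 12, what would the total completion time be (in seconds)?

19

As given, the longest chain is V→C = 9+12 = 21, so the finish is 21 seconds.
C is on the critical path; changing it to 8 makes that path 17 seconds.
Now U→Q = 1+18 = 19 is longest, so the finish becomes 19 seconds.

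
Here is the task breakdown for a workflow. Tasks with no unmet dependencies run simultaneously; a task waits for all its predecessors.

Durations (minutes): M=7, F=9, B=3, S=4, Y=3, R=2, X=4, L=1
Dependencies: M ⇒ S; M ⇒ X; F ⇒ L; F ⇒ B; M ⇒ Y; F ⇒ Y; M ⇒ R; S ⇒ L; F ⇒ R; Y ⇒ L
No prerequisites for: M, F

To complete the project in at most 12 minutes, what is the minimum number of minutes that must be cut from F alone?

Current finish: 13 minutes; target: 12.
F is on every critical path, so each minute cut from F cuts the finish by one (this holds down to a finish of 12).
Need 13 − 12 = 1 minute off F → F becomes 8 minutes, finish becomes 12.

1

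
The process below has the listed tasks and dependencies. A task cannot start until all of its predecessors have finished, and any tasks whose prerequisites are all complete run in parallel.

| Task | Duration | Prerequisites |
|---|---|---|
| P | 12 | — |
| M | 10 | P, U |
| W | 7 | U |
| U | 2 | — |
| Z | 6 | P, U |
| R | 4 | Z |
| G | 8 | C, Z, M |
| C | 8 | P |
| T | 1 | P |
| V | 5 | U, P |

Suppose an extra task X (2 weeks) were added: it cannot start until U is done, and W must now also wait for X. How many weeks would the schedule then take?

30

Originally the schedule takes 30 weeks.
With X inserted, W now waits for max(U, X).
New critical path: P→M→G = 12+10+8 = 30 ⇒ 30 weeks.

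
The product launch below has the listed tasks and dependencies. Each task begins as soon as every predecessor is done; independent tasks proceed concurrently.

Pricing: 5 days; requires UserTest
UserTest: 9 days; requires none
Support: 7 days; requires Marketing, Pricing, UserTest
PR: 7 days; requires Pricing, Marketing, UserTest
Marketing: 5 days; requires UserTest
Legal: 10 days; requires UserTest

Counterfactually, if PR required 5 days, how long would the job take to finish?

Actual critical path: UserTest→Pricing→PR = 9+5+7 = 21 ⇒ 21 days.
Since PR is critical, the -2 change carries straight to that chain (now 19 days).
Now UserTest→Pricing→Support = 9+5+7 = 21 is longest, so the finish becomes 21 days.

21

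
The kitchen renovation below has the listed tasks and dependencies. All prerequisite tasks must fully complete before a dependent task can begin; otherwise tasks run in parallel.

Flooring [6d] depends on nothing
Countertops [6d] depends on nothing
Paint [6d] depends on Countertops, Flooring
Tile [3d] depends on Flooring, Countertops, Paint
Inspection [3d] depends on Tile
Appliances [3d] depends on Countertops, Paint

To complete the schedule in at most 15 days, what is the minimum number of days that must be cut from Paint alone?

3

Current finish: 18 days; target: 15.
Paint is on every critical path, so each day cut from Paint cuts the finish by one (this holds down to a finish of 13).
Need 18 − 15 = 3 days off Paint → Paint becomes 3 days, finish becomes 15.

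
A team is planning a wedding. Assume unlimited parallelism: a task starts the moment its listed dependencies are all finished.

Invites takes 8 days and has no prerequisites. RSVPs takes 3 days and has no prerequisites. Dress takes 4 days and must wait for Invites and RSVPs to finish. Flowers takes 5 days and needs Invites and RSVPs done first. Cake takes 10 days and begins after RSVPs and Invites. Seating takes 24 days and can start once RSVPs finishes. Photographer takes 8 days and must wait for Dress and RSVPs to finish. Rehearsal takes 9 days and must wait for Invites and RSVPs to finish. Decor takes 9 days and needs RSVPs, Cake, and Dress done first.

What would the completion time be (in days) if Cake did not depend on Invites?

27

With the dependency in place, Invites→Cake→Decor = 8+10+9 = 27 sets the finish at 27 days.
Without Invites→Cake, Cake's earliest start moves from 8 to 3.
New critical path: RSVPs→Seating = 3+24 = 27 ⇒ 27 days.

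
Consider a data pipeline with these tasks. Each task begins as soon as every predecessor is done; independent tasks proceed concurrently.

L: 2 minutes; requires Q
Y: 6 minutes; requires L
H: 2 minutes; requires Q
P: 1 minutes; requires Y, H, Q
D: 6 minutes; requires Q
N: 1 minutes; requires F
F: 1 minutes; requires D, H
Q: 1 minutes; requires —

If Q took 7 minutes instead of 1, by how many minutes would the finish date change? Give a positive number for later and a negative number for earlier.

6

As given, the longest chain is Q→L→Y→P = 1+2+6+1 = 10, so the finish is 10 minutes.
Q lies on that path, so at 7 minutes the path becomes 16 minutes.
The critical path is still Q→L→Y→P; finish is now 16 minutes.
Change in finish: 16 − 10 = +6 minutes.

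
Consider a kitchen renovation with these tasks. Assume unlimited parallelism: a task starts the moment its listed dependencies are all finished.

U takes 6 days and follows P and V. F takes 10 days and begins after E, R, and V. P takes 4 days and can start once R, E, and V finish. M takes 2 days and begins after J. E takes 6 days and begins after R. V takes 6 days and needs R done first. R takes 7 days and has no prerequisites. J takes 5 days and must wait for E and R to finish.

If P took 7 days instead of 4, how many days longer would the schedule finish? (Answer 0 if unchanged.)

Actual critical path: R→E→P→U = 7+6+4+6 = 23 ⇒ 23 days.
P lies on that path, so at 7 days the path becomes 26 days.
The critical path is still R→E→P→U; finish is now 26 days.
Change in finish: 26 − 23 = +3 days.

3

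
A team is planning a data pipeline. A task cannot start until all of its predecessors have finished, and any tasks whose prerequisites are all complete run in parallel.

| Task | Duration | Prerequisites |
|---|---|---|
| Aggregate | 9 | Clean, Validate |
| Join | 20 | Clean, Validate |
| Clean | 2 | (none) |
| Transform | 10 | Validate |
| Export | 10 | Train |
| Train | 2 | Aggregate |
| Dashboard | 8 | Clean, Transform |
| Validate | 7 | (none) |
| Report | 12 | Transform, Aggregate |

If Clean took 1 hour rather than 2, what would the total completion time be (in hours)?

The binding path is Validate→Transform→Report = 7+10+12 = 29; finish at 29 hours.
Clean is off the critical path — its longest chain is 23 hours, giving 6 of slack.
The critical path is still Validate→Transform→Report; finish is now 29 hours.

29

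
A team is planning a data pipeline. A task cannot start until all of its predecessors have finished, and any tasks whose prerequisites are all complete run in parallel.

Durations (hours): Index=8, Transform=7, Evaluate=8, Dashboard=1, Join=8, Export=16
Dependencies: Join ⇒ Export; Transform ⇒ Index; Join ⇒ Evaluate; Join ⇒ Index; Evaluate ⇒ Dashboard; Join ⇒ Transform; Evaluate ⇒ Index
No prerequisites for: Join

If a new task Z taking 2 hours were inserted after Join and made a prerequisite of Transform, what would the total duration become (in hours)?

Originally the job takes 24 hours.
With Z inserted, Transform now waits for max(Join, Z).
New critical path: Join→Z→Transform→Index = 8+2+7+8 = 25 ⇒ 25 hours.

25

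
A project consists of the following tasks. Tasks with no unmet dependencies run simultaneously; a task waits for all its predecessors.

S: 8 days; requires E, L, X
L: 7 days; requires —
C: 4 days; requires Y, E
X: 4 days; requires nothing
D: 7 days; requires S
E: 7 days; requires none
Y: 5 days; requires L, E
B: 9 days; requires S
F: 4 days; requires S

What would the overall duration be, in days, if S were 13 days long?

29

As given, the longest chain is L→S→B = 7+8+9 = 24, so the finish is 24 days.
Since S is critical, the +5 change carries straight to that chain (now 29 days).
The critical path is still L→S→B; finish is now 29 days.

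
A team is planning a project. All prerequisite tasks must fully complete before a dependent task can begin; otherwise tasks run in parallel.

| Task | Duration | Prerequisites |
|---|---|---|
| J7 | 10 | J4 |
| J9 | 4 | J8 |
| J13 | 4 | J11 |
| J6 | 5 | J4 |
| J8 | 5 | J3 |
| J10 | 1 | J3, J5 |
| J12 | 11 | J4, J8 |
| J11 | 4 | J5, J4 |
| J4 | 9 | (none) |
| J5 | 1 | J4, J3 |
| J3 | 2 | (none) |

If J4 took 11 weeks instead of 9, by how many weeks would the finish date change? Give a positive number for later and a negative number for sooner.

Baseline: J4→J12 = 9+11 = 20 → 20 weeks.
J4 is on the critical path; changing it to 11 makes that path 22 weeks.
No other chain overtakes it, so the finish is 22 weeks.
Change in finish: 22 − 20 = +2 weeks.

2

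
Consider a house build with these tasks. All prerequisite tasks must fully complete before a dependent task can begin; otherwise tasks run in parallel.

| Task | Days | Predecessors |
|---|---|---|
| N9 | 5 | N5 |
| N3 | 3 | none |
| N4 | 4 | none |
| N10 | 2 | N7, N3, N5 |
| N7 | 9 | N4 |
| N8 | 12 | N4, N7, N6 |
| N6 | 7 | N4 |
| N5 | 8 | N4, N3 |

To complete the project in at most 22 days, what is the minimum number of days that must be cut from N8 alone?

3

Current finish: 25 days; target: 22.
N8 is on every critical path, so each day cut from N8 cuts the finish by one (this holds down to a finish of 17).
Need 25 − 22 = 3 days off N8 → N8 becomes 9 days, finish becomes 22.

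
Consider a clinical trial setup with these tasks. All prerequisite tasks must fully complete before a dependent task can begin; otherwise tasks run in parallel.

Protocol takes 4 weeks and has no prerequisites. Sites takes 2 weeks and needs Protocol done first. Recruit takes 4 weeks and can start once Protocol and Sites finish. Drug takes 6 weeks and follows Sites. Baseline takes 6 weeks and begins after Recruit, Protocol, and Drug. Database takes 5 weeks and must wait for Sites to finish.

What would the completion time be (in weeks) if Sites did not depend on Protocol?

With the dependency in place, Protocol→Sites→Drug→Baseline = 4+2+6+6 = 18 sets the finish at 18 weeks.
Without Protocol→Sites, Sites's earliest start moves from 4 to 0.
New critical path: Protocol→Recruit→Baseline = 4+4+6 = 14 ⇒ 14 weeks.

14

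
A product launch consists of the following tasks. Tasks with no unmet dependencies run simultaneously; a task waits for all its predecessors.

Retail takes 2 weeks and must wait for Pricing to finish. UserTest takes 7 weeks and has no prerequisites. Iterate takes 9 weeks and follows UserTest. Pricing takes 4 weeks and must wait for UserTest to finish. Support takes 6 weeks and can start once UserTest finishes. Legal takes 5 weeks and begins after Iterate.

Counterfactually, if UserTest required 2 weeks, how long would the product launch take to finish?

Critical path before the change: UserTest→Iterate→Legal = 7+9+5 = 21 giving 21 weeks.
Since UserTest is critical, the -5 change carries straight to that chain (now 16 weeks).
No other chain overtakes it, so the finish is 16 weeks.

16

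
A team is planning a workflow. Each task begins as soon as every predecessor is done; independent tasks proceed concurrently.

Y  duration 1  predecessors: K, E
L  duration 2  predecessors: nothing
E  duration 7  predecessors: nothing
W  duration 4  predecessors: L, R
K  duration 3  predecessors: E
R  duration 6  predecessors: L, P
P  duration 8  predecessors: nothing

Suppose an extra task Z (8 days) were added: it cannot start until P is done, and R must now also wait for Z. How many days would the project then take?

Originally the project takes 18 days.
With Z inserted, R now waits for max(L, P, Z).
New critical path: P→Z→R→W = 8+8+6+4 = 26 ⇒ 26 days.

26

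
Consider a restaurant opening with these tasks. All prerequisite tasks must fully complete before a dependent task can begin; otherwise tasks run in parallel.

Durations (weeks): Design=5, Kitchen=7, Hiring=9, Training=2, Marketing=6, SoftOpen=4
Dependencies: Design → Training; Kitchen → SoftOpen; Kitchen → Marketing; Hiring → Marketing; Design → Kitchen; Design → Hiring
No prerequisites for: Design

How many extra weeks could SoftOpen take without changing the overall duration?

The longest chain is Design→Hiring→Marketing = 5+9+6 = 20; overall finish 20 weeks.
SoftOpen finishes as early as 16 and must finish by 20.
Slack of SoftOpen = 16 − 12 = 4 weeks.

4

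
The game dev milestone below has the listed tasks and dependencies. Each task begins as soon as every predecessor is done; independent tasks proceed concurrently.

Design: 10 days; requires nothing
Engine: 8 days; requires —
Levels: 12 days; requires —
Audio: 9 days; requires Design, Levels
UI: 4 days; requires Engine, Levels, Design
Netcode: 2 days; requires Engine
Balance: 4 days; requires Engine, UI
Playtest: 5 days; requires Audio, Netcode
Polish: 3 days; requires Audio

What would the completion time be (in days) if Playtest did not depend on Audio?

24

Original critical path: Levels→Audio→Playtest = 12+9+5 = 26 ⇒ 26 days.
Without Audio→Playtest, Playtest's earliest start moves from 21 to 10.
New critical path: Levels→Audio→Polish = 12+9+3 = 24 ⇒ 24 days.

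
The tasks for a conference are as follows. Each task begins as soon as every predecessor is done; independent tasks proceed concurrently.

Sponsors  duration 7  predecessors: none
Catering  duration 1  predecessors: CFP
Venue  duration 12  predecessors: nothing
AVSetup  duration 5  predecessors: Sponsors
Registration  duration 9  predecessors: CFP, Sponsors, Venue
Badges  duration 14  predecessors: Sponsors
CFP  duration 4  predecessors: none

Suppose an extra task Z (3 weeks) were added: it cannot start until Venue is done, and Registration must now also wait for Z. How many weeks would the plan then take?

24

Originally the plan takes 21 weeks.
With Z inserted, Registration now waits for max(CFP, Sponsors, Venue, Z).
New critical path: Venue→Z→Registration = 12+3+9 = 24 ⇒ 24 weeks.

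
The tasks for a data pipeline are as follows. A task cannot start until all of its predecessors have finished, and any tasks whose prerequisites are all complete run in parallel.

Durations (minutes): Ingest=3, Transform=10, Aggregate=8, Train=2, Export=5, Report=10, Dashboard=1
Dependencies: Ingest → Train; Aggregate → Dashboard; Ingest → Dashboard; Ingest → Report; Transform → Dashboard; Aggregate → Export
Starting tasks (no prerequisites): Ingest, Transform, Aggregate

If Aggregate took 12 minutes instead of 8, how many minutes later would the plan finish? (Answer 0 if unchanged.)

Baseline: Aggregate→Export = 8+5 = 13 → 13 minutes.
Aggregate lies on that path, so at 12 minutes the path becomes 17 minutes.
That remains the longest chain; total 17 minutes.
Change in finish: 17 − 13 = +4 minutes.

4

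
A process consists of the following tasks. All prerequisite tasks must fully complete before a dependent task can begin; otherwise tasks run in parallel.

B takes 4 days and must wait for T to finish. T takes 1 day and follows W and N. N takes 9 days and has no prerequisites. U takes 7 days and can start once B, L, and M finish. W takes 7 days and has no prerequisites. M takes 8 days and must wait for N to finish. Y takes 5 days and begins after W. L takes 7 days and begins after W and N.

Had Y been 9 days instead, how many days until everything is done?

Critical path before the change: N→M→U = 9+8+7 = 24 giving 24 days.
The longest path through Y is only 12 days, so Y has float 12.
No other chain overtakes it, so the finish is 24 days.

24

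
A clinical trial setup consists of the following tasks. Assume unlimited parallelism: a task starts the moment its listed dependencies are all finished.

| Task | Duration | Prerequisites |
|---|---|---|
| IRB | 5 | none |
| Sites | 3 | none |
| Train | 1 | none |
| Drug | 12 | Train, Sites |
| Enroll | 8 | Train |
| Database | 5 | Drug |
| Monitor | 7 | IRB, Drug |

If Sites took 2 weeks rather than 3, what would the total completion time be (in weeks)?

Critical path before the change: Sites→Drug→Monitor = 3+12+7 = 22 giving 22 weeks.
Sites is on the critical path; changing it to 2 makes that path 21 weeks.
That remains the longest chain; total 21 weeks.

21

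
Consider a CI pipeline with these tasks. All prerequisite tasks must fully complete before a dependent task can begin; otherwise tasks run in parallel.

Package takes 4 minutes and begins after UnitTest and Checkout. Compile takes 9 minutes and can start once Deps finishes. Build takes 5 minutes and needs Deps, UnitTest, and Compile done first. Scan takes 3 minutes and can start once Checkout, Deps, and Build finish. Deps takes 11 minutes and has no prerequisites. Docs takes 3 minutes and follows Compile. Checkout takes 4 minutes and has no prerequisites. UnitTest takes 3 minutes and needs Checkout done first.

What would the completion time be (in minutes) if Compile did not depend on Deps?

Before: longest chain Deps→Compile→Build→Scan = 11+9+5+3 = 28, finish 28.
Without Deps→Compile, Compile's earliest start moves from 11 to 0.
The longest chain is now Deps→Build→Scan = 11+5+3 = 19, so the project takes 19 minutes.

19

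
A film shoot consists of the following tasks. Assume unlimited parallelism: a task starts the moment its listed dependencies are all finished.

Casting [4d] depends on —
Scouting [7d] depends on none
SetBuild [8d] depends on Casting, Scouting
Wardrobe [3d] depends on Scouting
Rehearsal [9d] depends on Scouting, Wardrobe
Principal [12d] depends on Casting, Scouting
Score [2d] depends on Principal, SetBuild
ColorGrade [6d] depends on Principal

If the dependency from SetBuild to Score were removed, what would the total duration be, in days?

25

With the dependency in place, Scouting→Principal→ColorGrade = 7+12+6 = 25 sets the finish at 25 days.
Dropping SetBuild→Score doesn't change Score's earliest start (19); another predecessor still binds.
After: Scouting→Principal→ColorGrade = 7+12+6 = 25 → 25 days.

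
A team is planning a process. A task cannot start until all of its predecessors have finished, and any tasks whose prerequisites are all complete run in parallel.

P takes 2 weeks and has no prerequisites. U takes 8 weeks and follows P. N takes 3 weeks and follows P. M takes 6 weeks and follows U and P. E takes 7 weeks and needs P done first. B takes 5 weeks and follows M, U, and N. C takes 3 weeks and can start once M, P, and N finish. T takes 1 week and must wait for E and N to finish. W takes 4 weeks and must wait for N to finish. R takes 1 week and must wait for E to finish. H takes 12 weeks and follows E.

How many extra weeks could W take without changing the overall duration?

P→U→M→B = 2+8+6+5 = 21 sets the makespan at 21 weeks.
The longest chain containing W totals 9 weeks.
Slack of W = 17 − 5 = 12 weeks.

12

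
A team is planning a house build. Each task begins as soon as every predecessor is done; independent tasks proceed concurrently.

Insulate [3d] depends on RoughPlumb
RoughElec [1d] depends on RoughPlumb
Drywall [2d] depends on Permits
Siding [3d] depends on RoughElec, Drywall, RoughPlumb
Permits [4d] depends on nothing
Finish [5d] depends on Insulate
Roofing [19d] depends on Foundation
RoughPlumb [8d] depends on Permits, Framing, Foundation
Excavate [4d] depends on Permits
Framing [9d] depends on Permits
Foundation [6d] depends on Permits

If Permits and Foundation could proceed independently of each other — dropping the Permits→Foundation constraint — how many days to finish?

Original critical path: Permits→Foundation→Roofing = 4+6+19 = 29 ⇒ 29 days.
Without Permits→Foundation, Foundation's earliest start moves from 4 to 0.
The longest chain is now Permits→Framing→RoughPlumb→Insulate→Finish = 4+9+8+3+5 = 29, so the plan takes 29 days.

29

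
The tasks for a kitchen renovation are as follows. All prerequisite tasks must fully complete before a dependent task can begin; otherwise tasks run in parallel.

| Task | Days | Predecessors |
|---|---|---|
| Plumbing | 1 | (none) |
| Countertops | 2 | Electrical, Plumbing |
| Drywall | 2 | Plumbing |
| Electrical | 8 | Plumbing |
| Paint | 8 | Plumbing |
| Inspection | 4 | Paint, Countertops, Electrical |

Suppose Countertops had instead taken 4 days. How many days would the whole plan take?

Critical path before the change: Plumbing→Electrical→Countertops→Inspection = 1+8+2+4 = 15 giving 15 days.
Countertops is on the critical path; changing it to 4 makes that path 17 days.
That remains the longest chain; total 17 days.

17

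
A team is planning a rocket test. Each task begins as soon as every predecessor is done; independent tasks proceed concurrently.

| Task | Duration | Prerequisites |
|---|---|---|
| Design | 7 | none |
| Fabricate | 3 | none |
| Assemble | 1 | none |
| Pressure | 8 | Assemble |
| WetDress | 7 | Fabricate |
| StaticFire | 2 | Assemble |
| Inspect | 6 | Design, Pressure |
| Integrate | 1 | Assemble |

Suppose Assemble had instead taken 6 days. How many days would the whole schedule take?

20

As given, the longest chain is Assemble→Pressure→Inspect = 1+8+6 = 15, so the finish is 15 days.
Assemble is on the critical path; changing it to 6 makes that path 20 days.
That remains the longest chain; total 20 days.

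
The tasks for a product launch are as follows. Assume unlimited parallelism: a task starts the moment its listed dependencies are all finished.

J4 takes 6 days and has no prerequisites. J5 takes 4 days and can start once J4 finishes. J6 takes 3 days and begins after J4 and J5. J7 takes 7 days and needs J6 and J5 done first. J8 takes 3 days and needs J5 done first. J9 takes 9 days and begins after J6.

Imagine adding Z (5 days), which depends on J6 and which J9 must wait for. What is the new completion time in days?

27

Originally the project takes 22 days.
With Z inserted, J9 now waits for max(J6, Z).
New critical path: J4→J5→J6→Z→J9 = 6+4+3+5+9 = 27 ⇒ 27 days.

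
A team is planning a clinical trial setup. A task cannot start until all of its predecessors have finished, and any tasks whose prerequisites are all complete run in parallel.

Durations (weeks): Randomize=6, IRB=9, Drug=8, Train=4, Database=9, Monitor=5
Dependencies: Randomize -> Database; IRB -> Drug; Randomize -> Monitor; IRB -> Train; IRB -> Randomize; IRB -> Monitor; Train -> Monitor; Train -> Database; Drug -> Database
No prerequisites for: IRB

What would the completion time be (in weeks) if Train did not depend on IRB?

26

Original critical path: IRB→Drug→Database = 9+8+9 = 26 ⇒ 26 weeks.
Without IRB→Train, Train's earliest start moves from 9 to 0.
The longest chain is now IRB→Drug→Database = 9+8+9 = 26, so the clinical trial setup takes 26 weeks.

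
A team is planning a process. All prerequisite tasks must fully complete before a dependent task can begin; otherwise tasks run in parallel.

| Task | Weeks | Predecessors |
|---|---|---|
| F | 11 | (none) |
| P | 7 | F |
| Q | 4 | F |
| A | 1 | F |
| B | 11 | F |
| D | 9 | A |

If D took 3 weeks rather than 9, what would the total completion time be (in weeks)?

22

As given, the longest chain is F→B = 11+11 = 22, so the finish is 22 weeks.
D is off the critical path — its longest chain is 21 weeks, giving 1 of slack.
The critical path is still F→B; finish is now 22 weeks.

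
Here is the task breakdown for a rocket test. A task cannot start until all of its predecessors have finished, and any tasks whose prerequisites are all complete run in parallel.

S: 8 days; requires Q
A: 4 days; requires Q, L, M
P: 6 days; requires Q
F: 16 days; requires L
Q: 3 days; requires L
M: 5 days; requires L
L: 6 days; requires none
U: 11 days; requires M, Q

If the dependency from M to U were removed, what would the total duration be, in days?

With the dependency in place, L→F = 6+16 = 22 sets the finish at 22 days.
Without M→U, U's earliest start moves from 11 to 9.
The longest chain is now L→F = 6+16 = 22, so the plan takes 22 days.

22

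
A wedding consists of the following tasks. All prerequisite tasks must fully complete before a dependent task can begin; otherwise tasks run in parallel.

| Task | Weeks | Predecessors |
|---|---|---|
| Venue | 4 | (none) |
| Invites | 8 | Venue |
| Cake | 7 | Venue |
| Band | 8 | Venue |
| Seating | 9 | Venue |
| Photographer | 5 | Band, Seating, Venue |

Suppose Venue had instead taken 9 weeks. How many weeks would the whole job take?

23

As given, the longest chain is Venue→Seating→Photographer = 4+9+5 = 18, so the finish is 18 weeks.
Since Venue is critical, the +5 change carries straight to that chain (now 23 weeks).
The critical path is still Venue→Seating→Photographer; finish is now 23 weeks.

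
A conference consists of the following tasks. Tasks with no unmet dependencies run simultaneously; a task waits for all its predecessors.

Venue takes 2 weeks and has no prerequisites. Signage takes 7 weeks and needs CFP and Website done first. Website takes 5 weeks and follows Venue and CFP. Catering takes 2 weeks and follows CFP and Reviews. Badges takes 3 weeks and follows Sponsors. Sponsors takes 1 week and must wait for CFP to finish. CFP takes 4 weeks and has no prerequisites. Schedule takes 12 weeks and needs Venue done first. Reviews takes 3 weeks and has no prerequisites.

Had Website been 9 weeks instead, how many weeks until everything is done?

20

Critical path before the change: CFP→Website→Signage = 4+5+7 = 16 giving 16 weeks.
Website is on the critical path; changing it to 9 makes that path 20 weeks.
That remains the longest chain; total 20 weeks.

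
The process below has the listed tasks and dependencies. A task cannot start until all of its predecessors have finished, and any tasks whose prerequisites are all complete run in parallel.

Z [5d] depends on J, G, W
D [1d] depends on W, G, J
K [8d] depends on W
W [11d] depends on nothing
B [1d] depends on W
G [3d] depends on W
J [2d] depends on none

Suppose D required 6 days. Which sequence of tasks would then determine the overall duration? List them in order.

Baseline: W→G→Z = 11+3+5 = 19 → 19 days.
The longest path through D is only 15 days, so D has float 4.
Now W→G→D = 11+3+6 = 20 is longest, so the finish becomes 20 days.

W, G, D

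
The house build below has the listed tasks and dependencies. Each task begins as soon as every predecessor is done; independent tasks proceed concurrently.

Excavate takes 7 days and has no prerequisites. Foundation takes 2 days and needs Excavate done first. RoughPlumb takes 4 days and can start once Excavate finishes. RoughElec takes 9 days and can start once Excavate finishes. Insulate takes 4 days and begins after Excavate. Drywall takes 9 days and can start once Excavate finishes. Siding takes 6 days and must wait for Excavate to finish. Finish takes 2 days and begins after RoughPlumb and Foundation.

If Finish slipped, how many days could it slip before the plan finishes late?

3

Excavate→RoughElec = 7+9 = 16 sets the makespan at 16 days.
Finish finishes as early as 13 and must finish by 16.
Slack of Finish = 14 − 11 = 3 days.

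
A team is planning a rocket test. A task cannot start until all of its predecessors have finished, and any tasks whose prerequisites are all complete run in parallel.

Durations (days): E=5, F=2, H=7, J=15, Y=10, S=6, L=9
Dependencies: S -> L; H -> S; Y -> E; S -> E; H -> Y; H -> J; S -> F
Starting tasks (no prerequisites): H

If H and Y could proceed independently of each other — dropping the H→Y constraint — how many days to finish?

With the dependency in place, H→Y→E = 7+10+5 = 22 sets the finish at 22 days.
Without H→Y, Y's earliest start moves from 7 to 0.
After: H→S→L = 7+6+9 = 22 → 22 days.

22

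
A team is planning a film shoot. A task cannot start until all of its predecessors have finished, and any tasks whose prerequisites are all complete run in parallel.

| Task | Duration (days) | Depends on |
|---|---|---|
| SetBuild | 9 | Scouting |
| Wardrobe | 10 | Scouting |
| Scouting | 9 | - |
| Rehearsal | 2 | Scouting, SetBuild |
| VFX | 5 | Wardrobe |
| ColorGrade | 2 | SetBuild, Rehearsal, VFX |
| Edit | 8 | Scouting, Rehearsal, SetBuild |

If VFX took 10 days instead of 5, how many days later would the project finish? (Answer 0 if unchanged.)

3

Actual critical path: Scouting→SetBuild→Rehearsal→Edit = 9+9+2+8 = 28 ⇒ 28 days.
The longest path through VFX is only 26 days, so VFX has float 2.
New critical path: Scouting→Wardrobe→VFX→ColorGrade = 9+10+10+2 = 31 ⇒ 31 days.
Change in finish: 31 − 28 = +3 days.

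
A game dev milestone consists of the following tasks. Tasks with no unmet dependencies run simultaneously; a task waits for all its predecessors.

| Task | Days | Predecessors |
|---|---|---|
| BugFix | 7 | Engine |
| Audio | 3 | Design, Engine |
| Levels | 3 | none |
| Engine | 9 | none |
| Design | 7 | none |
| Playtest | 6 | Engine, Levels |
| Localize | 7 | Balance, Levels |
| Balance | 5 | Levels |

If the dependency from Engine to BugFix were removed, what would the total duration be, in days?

With the dependency in place, Engine→BugFix = 9+7 = 16 sets the finish at 16 days.
Without Engine→BugFix, BugFix's earliest start moves from 9 to 0.
New critical path: Engine→Playtest = 9+6 = 15 ⇒ 15 days.

15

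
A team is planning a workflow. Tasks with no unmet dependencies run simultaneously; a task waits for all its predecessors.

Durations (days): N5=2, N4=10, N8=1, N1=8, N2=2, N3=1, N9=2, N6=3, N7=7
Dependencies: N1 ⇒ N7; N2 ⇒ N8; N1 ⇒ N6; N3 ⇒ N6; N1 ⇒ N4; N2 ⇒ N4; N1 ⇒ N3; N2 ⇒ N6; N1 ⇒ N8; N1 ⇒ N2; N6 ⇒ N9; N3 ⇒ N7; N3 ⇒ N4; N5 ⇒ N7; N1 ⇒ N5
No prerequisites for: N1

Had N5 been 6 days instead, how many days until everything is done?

21

Critical path before the change: N1→N2→N4 = 8+2+10 = 20 giving 20 days.
N5 is off the critical path — its longest chain is 17 days, giving 3 of slack.
Now N1→N5→N7 = 8+6+7 = 21 is longest, so the finish becomes 21 days.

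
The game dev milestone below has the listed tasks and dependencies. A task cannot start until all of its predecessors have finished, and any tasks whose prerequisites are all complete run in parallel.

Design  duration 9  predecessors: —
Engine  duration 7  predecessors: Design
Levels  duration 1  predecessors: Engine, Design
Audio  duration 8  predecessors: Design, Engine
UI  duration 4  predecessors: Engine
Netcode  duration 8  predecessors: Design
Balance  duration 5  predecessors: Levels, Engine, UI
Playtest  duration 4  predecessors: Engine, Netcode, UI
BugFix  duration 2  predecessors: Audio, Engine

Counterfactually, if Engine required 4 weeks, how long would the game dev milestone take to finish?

As given, the longest chain is Design→Engine→Audio→BugFix = 9+7+8+2 = 26, so the finish is 26 weeks.
Engine lies on that path, so at 4 weeks the path becomes 23 weeks.
No other chain overtakes it, so the finish is 23 weeks.

23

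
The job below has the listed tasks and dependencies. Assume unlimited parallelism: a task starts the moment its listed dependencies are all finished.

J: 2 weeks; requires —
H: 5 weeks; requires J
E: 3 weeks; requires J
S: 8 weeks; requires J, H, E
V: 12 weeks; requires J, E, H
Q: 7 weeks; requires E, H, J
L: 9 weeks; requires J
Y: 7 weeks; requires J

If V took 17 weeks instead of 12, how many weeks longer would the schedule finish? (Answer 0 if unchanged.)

5

Baseline: J→H→V = 2+5+12 = 19 → 19 weeks.
Since V is critical, the +5 change carries straight to that chain (now 24 weeks).
The critical path is still J→H→V; finish is now 24 weeks.
Change in finish: 24 − 19 = +5 weeks.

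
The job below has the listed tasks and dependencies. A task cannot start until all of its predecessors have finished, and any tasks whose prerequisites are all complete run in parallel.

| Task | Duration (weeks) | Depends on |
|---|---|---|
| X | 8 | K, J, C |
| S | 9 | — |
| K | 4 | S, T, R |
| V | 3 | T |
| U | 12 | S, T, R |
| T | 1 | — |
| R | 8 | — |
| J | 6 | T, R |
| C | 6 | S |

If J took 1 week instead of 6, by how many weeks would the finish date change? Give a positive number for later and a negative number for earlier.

0

Baseline: S→C→X = 9+6+8 = 23 → 23 weeks.
The longest path through J is only 22 weeks, so J has float 1.
No other chain overtakes it, so the finish is 23 weeks.
Change in finish: 23 − 23 = +0 weeks.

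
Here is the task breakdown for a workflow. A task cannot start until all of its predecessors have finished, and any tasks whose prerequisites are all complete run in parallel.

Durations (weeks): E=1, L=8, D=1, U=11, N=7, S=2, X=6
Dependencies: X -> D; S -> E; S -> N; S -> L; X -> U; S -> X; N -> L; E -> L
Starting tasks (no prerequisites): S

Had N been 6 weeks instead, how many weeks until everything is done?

19

Actual critical path: S→X→U = 2+6+11 = 19 ⇒ 19 weeks.
The longest path through N is only 17 weeks, so N has float 2.
That remains the longest chain; total 19 weeks.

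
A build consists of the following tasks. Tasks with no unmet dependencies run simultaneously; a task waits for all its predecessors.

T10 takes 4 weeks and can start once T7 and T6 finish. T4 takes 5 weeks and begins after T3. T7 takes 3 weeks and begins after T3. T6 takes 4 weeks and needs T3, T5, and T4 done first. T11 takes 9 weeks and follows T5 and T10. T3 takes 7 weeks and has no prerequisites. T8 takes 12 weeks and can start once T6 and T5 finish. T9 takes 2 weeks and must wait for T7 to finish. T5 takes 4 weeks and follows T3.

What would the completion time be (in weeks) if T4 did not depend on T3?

28

With the dependency in place, T3→T4→T6→T10→T11 = 7+5+4+4+9 = 29 sets the finish at 29 weeks.
Without T3→T4, T4's earliest start moves from 7 to 0.
The longest chain is now T3→T5→T6→T10→T11 = 7+4+4+4+9 = 28, so the build takes 28 weeks.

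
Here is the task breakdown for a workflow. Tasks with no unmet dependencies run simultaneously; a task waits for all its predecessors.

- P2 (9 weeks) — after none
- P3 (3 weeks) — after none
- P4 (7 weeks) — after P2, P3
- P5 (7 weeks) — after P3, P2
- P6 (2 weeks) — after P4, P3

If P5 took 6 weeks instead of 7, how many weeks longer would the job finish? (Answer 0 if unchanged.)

Critical path before the change: P2→P4→P6 = 9+7+2 = 18 giving 18 weeks.
P5 has 2 weeks of float (longest path through it is 16).
That remains the longest chain; total 18 weeks.
Change in finish: 18 − 18 = +0 weeks.

0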